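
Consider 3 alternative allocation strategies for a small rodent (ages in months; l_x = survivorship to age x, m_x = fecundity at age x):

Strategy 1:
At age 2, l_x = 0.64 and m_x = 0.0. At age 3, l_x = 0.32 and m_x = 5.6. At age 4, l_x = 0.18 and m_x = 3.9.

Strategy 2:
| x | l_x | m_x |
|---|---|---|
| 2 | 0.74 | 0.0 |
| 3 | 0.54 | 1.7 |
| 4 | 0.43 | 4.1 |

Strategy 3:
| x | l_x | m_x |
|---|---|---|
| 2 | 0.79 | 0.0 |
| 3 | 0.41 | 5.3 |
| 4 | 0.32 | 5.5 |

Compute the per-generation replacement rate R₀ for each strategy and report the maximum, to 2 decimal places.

3.93

Strategy 1: R₀ = 0.64×0.0 + 0.32×5.6 + 0.18×3.9 = 2.4940
Strategy 2: R₀ = 0.74×0.0 + 0.54×1.7 + 0.43×4.1 = 2.6810
Strategy 3: R₀ = 0.79×0.0 + 0.41×5.3 + 0.32×5.5 = 3.9330
Highest R₀: strategy 3 with 3.9330.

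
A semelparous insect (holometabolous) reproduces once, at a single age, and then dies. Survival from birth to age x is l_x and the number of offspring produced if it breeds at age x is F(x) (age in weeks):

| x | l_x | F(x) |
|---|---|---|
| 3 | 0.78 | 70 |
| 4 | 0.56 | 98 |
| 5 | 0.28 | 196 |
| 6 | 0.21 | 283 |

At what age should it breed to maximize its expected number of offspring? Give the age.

Expected offspring if breeding at age x = l_x × F(x):
  age 3: 0.78 × 70 = 54.600
  age 4: 0.56 × 98 = 54.880
  age 5: 0.28 × 196 = 54.880
  age 6: 0.21 × 283 = 59.430
Maximum at age 6 (59.430).

6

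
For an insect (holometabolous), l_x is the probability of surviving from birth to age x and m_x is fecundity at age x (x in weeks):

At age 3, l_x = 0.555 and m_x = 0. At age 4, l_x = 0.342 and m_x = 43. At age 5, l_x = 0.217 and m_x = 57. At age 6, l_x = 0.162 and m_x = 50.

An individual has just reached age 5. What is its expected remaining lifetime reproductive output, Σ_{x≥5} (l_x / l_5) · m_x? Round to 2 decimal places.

94.33

l_5 = 0.217. Conditional survival from age 5 to x is l_x / l_5.
  x=5: (0.217/0.217) × 57 = 57.0000
  x=6: (0.162/0.217) × 50 = 37.3272
Sum = 57.0000 + 37.3272 = 94.3272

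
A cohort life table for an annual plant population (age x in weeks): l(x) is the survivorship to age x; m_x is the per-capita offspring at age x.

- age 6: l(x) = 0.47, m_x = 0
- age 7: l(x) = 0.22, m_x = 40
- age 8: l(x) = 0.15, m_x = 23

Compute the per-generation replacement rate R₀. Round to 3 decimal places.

12.250

R₀ = Σ l(x) m_x:
  age 6: 0.47 × 0 = 0.0000
  age 7: 0.22 × 40 = 8.8000
  age 8: 0.15 × 23 = 3.4500
R₀ = 0.0000 + 8.8000 + 3.4500 = 12.2500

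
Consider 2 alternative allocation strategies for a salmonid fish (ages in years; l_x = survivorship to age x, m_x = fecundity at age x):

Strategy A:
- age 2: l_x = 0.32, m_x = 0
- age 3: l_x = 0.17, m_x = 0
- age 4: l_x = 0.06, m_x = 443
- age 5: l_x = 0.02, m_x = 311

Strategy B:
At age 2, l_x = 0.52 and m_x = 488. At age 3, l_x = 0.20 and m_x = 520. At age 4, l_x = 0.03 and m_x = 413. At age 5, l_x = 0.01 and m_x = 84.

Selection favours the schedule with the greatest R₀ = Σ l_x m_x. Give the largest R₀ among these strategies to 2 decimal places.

370.99

Strategy A: R₀ = 0.32×0 + 0.17×0 + 0.06×443 + 0.02×311 = 32.8000
Strategy B: R₀ = 0.52×488 + 0.20×520 + 0.03×413 + 0.01×84 = 370.9900
Highest R₀: strategy B with 370.9900.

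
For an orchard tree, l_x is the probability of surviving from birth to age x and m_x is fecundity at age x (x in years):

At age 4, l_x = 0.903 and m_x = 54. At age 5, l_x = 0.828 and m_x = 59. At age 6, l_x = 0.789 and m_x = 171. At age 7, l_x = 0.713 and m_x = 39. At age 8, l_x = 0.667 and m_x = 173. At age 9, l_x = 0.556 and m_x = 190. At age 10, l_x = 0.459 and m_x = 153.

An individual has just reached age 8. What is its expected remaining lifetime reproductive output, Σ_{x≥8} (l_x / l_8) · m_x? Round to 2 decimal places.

l_8 = 0.667. Conditional survival from age 8 to x is l_x / l_8.
  x=8: (0.667/0.667) × 173 = 173.0000
  x=9: (0.556/0.667) × 190 = 158.3808
  x=10: (0.459/0.667) × 153 = 105.2879
Sum = 173.0000 + 158.3808 + 105.2879 = 436.6687

436.67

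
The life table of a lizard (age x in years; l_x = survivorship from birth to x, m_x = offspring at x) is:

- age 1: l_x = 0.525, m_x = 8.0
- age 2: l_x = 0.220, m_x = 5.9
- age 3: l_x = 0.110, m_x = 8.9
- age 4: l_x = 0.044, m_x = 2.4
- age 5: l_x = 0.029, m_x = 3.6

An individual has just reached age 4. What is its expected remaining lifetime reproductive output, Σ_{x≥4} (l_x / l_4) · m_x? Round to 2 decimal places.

4.77

l_4 = 0.044. Conditional survival from age 4 to x is l_x / l_4.
  x=4: (0.044/0.044) × 2.4 = 2.4000
  x=5: (0.029/0.044) × 3.6 = 2.3727
Sum = 2.4000 + 2.3727 = 4.7727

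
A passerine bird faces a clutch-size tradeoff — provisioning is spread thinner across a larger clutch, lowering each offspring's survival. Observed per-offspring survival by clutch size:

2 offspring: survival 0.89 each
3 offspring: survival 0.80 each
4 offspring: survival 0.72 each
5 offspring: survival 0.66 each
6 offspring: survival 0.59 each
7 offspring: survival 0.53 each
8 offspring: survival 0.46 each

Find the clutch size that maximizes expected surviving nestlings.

7

Expected surviving nestlings = c × s(c):
  c=2: 2 × 0.89 = 1.780
  c=3: 3 × 0.80 = 2.400
  c=4: 4 × 0.72 = 2.880
  c=5: 5 × 0.66 = 3.300
  c=6: 6 × 0.59 = 3.540
  c=7: 7 × 0.53 = 3.710
  c=8: 8 × 0.46 = 3.680
Maximum at c = 7 (3.710 surviving nestlings).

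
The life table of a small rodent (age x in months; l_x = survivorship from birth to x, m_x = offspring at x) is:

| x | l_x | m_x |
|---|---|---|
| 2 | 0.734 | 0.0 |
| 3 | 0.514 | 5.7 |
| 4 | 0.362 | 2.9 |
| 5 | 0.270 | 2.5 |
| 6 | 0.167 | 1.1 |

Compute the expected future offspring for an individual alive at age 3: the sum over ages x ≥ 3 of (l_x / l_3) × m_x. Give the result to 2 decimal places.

9.41

l_3 = 0.514. Conditional survival from age 3 to x is l_x / l_3.
  x=3: (0.514/0.514) × 5.7 = 5.7000
  x=4: (0.362/0.514) × 2.9 = 2.0424
  x=5: (0.270/0.514) × 2.5 = 1.3132
  x=6: (0.167/0.514) × 1.1 = 0.3574
Sum = 5.7000 + 2.0424 + 1.3132 + 0.3574 = 9.4130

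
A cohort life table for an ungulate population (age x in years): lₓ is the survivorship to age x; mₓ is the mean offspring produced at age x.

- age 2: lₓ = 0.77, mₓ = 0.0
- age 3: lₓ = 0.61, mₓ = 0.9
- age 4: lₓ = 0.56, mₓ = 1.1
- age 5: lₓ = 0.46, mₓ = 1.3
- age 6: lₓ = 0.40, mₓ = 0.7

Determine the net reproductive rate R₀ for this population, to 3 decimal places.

2.043

R₀ = Σ lₓ mₓ:
  age 2: 0.77 × 0.0 = 0.0000
  age 3: 0.61 × 0.9 = 0.5490
  age 4: 0.56 × 1.1 = 0.6160
  age 5: 0.46 × 1.3 = 0.5980
  age 6: 0.40 × 0.7 = 0.2800
R₀ = 0.0000 + 0.5490 + 0.6160 + 0.5980 + 0.2800 = 2.0430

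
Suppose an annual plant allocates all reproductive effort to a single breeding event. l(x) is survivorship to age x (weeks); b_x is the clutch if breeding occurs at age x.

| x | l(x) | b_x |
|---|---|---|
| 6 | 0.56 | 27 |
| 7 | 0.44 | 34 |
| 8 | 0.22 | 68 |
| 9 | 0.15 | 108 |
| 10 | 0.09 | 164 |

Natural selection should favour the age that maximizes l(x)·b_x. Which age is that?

Expected offspring if breeding at age x = l(x) × b_x:
  age 6: 0.56 × 27 = 15.120
  age 7: 0.44 × 34 = 14.960
  age 8: 0.22 × 68 = 14.960
  age 9: 0.15 × 108 = 16.200
  age 10: 0.09 × 164 = 14.760
Maximum at age 9 (16.200).

9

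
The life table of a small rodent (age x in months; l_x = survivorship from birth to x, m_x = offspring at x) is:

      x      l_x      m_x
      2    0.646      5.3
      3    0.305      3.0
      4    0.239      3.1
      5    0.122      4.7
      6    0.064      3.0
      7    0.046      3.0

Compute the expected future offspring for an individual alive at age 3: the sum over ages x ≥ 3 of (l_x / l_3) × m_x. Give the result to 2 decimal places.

8.39

l_3 = 0.305. Conditional survival from age 3 to x is l_x / l_3.
  x=3: (0.305/0.305) × 3.0 = 3.0000
  x=4: (0.239/0.305) × 3.1 = 2.4292
  x=5: (0.122/0.305) × 4.7 = 1.8800
  x=6: (0.064/0.305) × 3.0 = 0.6295
  x=7: (0.046/0.305) × 3.0 = 0.4525
Sum = 3.0000 + 2.4292 + 1.8800 + 0.6295 + 0.4525 = 8.3911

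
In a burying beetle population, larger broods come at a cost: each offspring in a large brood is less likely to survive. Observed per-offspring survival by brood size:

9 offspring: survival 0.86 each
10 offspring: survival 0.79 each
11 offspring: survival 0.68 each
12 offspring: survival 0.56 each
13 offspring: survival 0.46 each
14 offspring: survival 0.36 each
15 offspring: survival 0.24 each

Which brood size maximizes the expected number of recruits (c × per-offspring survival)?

10

Expected recruits = c × s(c):
  c=9: 9 × 0.86 = 7.740
  c=10: 10 × 0.79 = 7.900
  c=11: 11 × 0.68 = 7.480
  c=12: 12 × 0.56 = 6.720
  c=13: 13 × 0.46 = 5.980
  c=14: 14 × 0.36 = 5.040
  c=15: 15 × 0.24 = 3.600
Maximum at c = 10 (7.900 recruits).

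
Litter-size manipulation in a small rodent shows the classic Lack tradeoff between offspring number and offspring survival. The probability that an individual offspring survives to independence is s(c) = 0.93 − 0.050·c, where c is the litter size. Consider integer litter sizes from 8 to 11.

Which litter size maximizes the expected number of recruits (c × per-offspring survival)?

9

Expected recruits = c × s(c):
  c=8: 8 × 0.530 = 4.240
  c=9: 9 × 0.480 = 4.320
  c=10: 10 × 0.430 = 4.300
  c=11: 11 × 0.380 = 4.180
Maximum at c = 9 (4.320 recruits).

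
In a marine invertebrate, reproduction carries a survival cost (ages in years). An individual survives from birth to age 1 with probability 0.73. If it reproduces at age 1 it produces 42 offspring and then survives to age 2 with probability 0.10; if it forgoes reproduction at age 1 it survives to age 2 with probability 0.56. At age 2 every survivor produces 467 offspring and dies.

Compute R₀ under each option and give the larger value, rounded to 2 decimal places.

190.91

breed at age 1: R₀ = 0.73 × (42 + 0.10 × 467) = 0.73 × 88.7000 = 64.7510
delay to age 2: R₀ = 0.73 × (0.56 × 467) = 0.73 × 261.5200 = 190.9096
Higher: delay to age 2 (190.9096).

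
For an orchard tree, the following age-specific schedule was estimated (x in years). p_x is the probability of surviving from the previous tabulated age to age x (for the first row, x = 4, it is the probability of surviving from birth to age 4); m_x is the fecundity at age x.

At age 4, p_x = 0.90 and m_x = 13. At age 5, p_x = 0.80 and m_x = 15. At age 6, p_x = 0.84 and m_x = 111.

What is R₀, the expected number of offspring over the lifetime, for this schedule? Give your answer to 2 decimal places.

89.63

Survivorship from birth: l_x = p_4·p_5·…·p_x.
  l_4 = 0.90000
  l_5 = 0.72000
  l_6 = 0.60480
R₀ = Σ l_x m_x:
  age 4: 0.90000 × 13 = 11.7000
  age 5: 0.72000 × 15 = 10.8000
  age 6: 0.60480 × 111 = 67.1328
R₀ = 11.7000 + 10.8000 + 67.1328 = 89.6328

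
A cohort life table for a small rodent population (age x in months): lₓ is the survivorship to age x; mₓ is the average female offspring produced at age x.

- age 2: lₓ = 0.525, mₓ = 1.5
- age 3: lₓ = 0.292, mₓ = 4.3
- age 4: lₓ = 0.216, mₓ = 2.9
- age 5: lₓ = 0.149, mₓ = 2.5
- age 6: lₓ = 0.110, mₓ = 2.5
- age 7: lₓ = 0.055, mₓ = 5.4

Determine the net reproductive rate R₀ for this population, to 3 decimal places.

3.614

R₀ = Σ lₓ mₓ:
  age 2: 0.525 × 1.5 = 0.7875
  age 3: 0.292 × 4.3 = 1.2556
  age 4: 0.216 × 2.9 = 0.6264
  age 5: 0.149 × 2.5 = 0.3725
  age 6: 0.110 × 2.5 = 0.2750
  age 7: 0.055 × 5.4 = 0.2970
R₀ = 0.7875 + 1.2556 + 0.6264 + 0.3725 + 0.2750 + 0.2970 = 3.6140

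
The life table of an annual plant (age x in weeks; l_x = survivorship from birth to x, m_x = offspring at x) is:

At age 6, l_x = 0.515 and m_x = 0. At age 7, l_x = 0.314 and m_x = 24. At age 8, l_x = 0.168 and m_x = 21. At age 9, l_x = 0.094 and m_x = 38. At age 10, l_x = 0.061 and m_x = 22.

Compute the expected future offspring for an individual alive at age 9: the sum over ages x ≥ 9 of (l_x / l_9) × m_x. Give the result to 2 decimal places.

52.28

l_9 = 0.094. Conditional survival from age 9 to x is l_x / l_9.
  x=9: (0.094/0.094) × 38 = 38.0000
  x=10: (0.061/0.094) × 22 = 14.2766
Sum = 38.0000 + 14.2766 = 52.2766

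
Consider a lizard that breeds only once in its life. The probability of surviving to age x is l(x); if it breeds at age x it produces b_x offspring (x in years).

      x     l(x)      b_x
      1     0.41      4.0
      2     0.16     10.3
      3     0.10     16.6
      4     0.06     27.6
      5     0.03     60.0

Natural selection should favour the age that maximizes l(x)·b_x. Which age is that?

5

Expected offspring if breeding at age x = l(x) × b_x:
  age 1: 0.41 × 4.0 = 1.640
  age 2: 0.16 × 10.3 = 1.648
  age 3: 0.10 × 16.6 = 1.660
  age 4: 0.06 × 27.6 = 1.656
  age 5: 0.03 × 60.0 = 1.800
Maximum at age 5 (1.800).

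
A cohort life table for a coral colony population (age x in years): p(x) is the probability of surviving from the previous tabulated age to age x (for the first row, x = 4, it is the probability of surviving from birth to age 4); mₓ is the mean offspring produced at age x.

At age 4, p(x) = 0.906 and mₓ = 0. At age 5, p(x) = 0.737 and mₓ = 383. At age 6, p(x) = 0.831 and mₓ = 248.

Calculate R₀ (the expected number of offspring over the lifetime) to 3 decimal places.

Survivorship from birth: l_x = p_4·p_5·…·p_x.
  l_4 = 0.90600
  l_5 = 0.66772
  l_6 = 0.55488
R₀ = Σ l_x mₓ:
  age 4: 0.90600 × 0 = 0.0000
  age 5: 0.66772 × 383 = 255.7368
  age 6: 0.55488 × 248 = 137.6102
R₀ = 0.0000 + 255.7368 + 137.6102 = 393.3470

393.347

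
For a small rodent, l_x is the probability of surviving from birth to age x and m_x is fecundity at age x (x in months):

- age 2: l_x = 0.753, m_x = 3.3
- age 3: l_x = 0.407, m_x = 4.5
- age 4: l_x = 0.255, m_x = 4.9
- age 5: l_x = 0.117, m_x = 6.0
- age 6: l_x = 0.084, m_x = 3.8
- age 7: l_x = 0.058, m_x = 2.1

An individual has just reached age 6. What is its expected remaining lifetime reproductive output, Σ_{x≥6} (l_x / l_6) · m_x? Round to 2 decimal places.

5.25

l_6 = 0.084. Conditional survival from age 6 to x is l_x / l_6.
  x=6: (0.084/0.084) × 3.8 = 3.8000
  x=7: (0.058/0.084) × 2.1 = 1.4500
Sum = 3.8000 + 1.4500 = 5.2500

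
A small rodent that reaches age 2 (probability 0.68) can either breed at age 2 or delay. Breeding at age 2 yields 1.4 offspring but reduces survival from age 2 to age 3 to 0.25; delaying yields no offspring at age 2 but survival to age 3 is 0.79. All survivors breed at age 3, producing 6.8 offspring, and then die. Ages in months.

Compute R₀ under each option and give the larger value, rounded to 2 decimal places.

3.65

breed at age 2: R₀ = 0.68 × (1.4 + 0.25 × 6.8) = 0.68 × 3.1000 = 2.1080
delay to age 3: R₀ = 0.68 × (0.79 × 6.8) = 0.68 × 5.3720 = 3.6530
Higher: delay to age 3 (3.6530).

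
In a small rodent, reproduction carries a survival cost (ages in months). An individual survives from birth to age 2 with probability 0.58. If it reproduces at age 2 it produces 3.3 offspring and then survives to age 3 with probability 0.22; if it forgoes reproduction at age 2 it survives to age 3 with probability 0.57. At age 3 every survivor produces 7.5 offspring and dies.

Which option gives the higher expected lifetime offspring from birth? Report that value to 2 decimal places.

2.87

breed at age 2: R₀ = 0.58 × (3.3 + 0.22 × 7.5) = 0.58 × 4.9500 = 2.8710
delay to age 3: R₀ = 0.58 × (0.57 × 7.5) = 0.58 × 4.2750 = 2.4795
Higher: breed at age 2 (2.8710).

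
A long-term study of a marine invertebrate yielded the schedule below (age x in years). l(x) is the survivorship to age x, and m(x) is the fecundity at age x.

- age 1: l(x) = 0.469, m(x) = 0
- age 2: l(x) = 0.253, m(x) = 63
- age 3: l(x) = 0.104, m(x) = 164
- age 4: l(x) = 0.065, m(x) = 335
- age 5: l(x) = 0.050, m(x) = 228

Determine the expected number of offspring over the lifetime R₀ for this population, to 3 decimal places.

66.170

R₀ = Σ l(x) m(x):
  age 1: 0.469 × 0 = 0.0000
  age 2: 0.253 × 63 = 15.9390
  age 3: 0.104 × 164 = 17.0560
  age 4: 0.065 × 335 = 21.7750
  age 5: 0.050 × 228 = 11.4000
R₀ = 0.0000 + 15.9390 + 17.0560 + 21.7750 + 11.4000 = 66.1700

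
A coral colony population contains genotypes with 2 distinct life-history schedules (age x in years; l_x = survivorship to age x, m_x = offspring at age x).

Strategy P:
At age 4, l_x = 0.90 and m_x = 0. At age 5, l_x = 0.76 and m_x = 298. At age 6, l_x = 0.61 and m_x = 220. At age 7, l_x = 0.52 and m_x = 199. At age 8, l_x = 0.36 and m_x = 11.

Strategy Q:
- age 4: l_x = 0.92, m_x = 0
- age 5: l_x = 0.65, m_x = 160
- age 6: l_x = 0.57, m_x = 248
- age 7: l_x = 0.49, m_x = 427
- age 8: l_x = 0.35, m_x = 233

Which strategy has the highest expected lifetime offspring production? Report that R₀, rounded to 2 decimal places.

Strategy P: R₀ = 0.90×0 + 0.76×298 + 0.61×220 + 0.52×199 + 0.36×11 = 468.1200
Strategy Q: R₀ = 0.92×0 + 0.65×160 + 0.57×248 + 0.49×427 + 0.35×233 = 536.1400
Highest R₀: strategy Q with 536.1400.

536.14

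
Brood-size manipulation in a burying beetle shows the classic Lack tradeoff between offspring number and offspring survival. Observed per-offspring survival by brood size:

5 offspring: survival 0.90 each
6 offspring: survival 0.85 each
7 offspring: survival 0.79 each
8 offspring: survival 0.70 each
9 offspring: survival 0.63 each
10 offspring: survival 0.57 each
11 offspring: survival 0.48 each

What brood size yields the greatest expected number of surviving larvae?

10

Expected surviving larvae = c × s(c):
  c=5: 5 × 0.90 = 4.500
  c=6: 6 × 0.85 = 5.100
  c=7: 7 × 0.79 = 5.530
  c=8: 8 × 0.70 = 5.600
  c=9: 9 × 0.63 = 5.670
  c=10: 10 × 0.57 = 5.700
  c=11: 11 × 0.48 = 5.280
Maximum at c = 10 (5.700 surviving larvae).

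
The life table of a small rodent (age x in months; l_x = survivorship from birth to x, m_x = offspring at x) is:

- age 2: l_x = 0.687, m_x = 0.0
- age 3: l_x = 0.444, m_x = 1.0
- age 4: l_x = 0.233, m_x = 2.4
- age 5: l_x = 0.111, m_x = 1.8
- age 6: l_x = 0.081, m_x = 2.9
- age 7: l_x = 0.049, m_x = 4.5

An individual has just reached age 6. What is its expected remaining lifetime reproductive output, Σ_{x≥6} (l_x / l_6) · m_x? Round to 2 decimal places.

5.62

l_6 = 0.081. Conditional survival from age 6 to x is l_x / l_6.
  x=6: (0.081/0.081) × 2.9 = 2.9000
  x=7: (0.049/0.081) × 4.5 = 2.7222
Sum = 2.9000 + 2.7222 = 5.6222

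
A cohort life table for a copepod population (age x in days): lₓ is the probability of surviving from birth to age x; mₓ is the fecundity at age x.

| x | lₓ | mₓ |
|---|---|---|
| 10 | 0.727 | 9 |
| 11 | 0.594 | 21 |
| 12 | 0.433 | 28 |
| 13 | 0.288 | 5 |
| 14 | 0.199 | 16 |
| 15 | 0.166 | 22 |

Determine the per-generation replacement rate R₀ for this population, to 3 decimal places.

R₀ = Σ lₓ mₓ:
  age 10: 0.727 × 9 = 6.5430
  age 11: 0.594 × 21 = 12.4740
  age 12: 0.433 × 28 = 12.1240
  age 13: 0.288 × 5 = 1.4400
  age 14: 0.199 × 16 = 3.1840
  age 15: 0.166 × 22 = 3.6520
R₀ = 6.5430 + 12.4740 + 12.1240 + 1.4400 + 3.1840 + 3.6520 = 39.4170

39.417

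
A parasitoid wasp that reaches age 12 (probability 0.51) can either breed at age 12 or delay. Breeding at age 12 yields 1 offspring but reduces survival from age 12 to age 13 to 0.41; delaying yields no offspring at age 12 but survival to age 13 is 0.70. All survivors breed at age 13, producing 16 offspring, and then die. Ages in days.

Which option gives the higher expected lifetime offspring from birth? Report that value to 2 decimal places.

5.71

breed at age 12: R₀ = 0.51 × (1 + 0.41 × 16) = 0.51 × 7.5600 = 3.8556
delay to age 13: R₀ = 0.51 × (0.70 × 16) = 0.51 × 11.2000 = 5.7120
Higher: delay to age 13 (5.7120).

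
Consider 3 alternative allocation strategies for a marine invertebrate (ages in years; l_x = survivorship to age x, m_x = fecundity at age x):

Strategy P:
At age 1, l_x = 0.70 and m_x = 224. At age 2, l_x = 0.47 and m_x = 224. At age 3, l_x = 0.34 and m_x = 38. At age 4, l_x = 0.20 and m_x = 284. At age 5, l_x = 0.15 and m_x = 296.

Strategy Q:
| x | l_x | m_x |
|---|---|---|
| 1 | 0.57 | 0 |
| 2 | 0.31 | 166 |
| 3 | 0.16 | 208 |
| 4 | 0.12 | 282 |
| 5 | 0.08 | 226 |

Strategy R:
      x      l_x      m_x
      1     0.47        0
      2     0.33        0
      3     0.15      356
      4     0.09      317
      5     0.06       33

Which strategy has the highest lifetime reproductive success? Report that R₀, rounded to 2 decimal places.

Strategy P: R₀ = 0.70×224 + 0.47×224 + 0.34×38 + 0.20×284 + 0.15×296 = 376.2000
Strategy Q: R₀ = 0.57×0 + 0.31×166 + 0.16×208 + 0.12×282 + 0.08×226 = 136.6600
Strategy R: R₀ = 0.47×0 + 0.33×0 + 0.15×356 + 0.09×317 + 0.06×33 = 83.9100
Highest R₀: strategy P with 376.2000.

376.20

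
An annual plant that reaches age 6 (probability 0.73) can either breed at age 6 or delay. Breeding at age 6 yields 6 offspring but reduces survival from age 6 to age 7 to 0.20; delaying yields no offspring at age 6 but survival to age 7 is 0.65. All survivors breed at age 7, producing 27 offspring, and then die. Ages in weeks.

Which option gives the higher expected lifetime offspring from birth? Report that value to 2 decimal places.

breed at age 6: R₀ = 0.73 × (6 + 0.20 × 27) = 0.73 × 11.4000 = 8.3220
delay to age 7: R₀ = 0.73 × (0.65 × 27) = 0.73 × 17.5500 = 12.8115
Higher: delay to age 7 (12.8115).

12.81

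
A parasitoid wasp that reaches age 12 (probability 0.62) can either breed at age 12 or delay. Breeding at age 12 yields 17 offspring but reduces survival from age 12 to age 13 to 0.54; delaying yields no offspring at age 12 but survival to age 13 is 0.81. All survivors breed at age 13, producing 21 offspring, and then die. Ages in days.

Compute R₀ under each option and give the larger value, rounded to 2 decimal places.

17.57

breed at age 12: R₀ = 0.62 × (17 + 0.54 × 21) = 0.62 × 28.3400 = 17.5708
delay to age 13: R₀ = 0.62 × (0.81 × 21) = 0.62 × 17.0100 = 10.5462
Higher: breed at age 12 (17.5708).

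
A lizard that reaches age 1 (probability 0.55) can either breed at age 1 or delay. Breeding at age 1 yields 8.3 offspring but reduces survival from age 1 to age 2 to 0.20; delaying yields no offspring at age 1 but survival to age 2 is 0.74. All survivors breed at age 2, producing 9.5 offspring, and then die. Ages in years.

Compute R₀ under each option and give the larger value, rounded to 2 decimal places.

breed at age 1: R₀ = 0.55 × (8.3 + 0.20 × 9.5) = 0.55 × 10.2000 = 5.6100
delay to age 2: R₀ = 0.55 × (0.74 × 9.5) = 0.55 × 7.0300 = 3.8665
Higher: breed at age 1 (5.6100).

5.61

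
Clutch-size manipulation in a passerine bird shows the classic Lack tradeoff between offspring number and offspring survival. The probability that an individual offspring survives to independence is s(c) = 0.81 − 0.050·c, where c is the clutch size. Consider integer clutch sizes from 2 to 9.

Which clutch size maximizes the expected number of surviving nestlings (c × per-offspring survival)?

8

Expected surviving nestlings = c × s(c):
  c=2: 2 × 0.710 = 1.420
  c=3: 3 × 0.660 = 1.980
  c=4: 4 × 0.610 = 2.440
  c=5: 5 × 0.560 = 2.800
  c=6: 6 × 0.510 = 3.060
  c=7: 7 × 0.460 = 3.220
  c=8: 8 × 0.410 = 3.280
  c=9: 9 × 0.360 = 3.240
Maximum at c = 8 (3.280 surviving nestlings).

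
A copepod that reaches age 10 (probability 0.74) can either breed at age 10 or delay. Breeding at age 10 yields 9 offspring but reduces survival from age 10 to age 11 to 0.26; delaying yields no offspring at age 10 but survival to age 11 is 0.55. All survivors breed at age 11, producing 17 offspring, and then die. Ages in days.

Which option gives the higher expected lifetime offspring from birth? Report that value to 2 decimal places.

9.93

breed at age 10: R₀ = 0.74 × (9 + 0.26 × 17) = 0.74 × 13.4200 = 9.9308
delay to age 11: R₀ = 0.74 × (0.55 × 17) = 0.74 × 9.3500 = 6.9190
Higher: breed at age 10 (9.9308).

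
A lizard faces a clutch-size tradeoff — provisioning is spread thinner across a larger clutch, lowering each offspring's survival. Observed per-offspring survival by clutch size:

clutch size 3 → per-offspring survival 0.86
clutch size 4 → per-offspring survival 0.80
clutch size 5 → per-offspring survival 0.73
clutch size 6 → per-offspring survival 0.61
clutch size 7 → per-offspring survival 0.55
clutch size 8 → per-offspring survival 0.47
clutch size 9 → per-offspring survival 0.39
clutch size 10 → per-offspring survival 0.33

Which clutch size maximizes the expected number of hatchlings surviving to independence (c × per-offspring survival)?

Expected hatchlings surviving to independence = c × s(c):
  c=3: 3 × 0.86 = 2.580
  c=4: 4 × 0.80 = 3.200
  c=5: 5 × 0.73 = 3.650
  c=6: 6 × 0.61 = 3.660
  c=7: 7 × 0.55 = 3.850
  c=8: 8 × 0.47 = 3.760
  c=9: 9 × 0.39 = 3.510
  c=10: 10 × 0.33 = 3.300
Maximum at c = 7 (3.850 hatchlings surviving to independence).

7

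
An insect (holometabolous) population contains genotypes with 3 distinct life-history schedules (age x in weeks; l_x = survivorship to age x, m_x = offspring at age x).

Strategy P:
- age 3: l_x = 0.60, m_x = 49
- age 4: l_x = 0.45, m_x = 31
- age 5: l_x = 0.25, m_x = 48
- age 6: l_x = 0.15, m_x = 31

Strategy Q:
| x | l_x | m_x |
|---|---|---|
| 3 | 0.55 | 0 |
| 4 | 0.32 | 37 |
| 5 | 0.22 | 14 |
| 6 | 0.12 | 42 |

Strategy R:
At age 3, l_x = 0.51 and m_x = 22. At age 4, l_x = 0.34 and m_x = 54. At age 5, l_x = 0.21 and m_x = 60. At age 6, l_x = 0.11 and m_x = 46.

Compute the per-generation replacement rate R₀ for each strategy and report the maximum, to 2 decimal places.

Strategy P: R₀ = 0.60×49 + 0.45×31 + 0.25×48 + 0.15×31 = 60.0000
Strategy Q: R₀ = 0.55×0 + 0.32×37 + 0.22×14 + 0.12×42 = 19.9600
Strategy R: R₀ = 0.51×22 + 0.34×54 + 0.21×60 + 0.11×46 = 47.2400
Highest R₀: strategy P with 60.0000.

60.00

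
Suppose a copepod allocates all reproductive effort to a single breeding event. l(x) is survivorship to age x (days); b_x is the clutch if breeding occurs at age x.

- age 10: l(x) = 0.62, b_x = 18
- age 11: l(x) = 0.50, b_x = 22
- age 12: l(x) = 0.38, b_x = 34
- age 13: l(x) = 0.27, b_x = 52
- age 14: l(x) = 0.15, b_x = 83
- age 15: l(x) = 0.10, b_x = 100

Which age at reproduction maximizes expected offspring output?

13

Expected offspring if breeding at age x = l(x) × b_x:
  age 10: 0.62 × 18 = 11.160
  age 11: 0.50 × 22 = 11.000
  age 12: 0.38 × 34 = 12.920
  age 13: 0.27 × 52 = 14.040
  age 14: 0.15 × 83 = 12.450
  age 15: 0.10 × 100 = 10.000
Maximum at age 13 (14.040).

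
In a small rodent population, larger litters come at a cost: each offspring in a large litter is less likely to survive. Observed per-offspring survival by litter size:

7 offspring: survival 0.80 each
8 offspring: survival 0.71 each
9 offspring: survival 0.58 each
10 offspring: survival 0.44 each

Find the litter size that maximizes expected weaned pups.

8

Expected weaned pups = c × s(c):
  c=7: 7 × 0.80 = 5.600
  c=8: 8 × 0.71 = 5.680
  c=9: 9 × 0.58 = 5.220
  c=10: 10 × 0.44 = 4.400
Maximum at c = 8 (5.680 weaned pups).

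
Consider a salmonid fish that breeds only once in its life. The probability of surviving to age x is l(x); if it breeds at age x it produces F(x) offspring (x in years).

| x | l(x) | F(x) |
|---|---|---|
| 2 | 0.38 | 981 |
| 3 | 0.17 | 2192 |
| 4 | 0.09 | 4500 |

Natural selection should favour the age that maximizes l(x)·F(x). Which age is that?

4

Expected offspring if breeding at age x = l(x) × F(x):
  age 2: 0.38 × 981 = 372.780
  age 3: 0.17 × 2192 = 372.640
  age 4: 0.09 × 4500 = 405.000
Maximum at age 4 (405.000).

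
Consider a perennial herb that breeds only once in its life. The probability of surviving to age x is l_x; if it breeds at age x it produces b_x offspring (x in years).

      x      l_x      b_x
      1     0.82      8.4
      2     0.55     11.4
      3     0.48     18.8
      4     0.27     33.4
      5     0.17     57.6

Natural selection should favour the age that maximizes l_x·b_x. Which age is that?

Expected offspring if breeding at age x = l_x × b_x:
  age 1: 0.82 × 8.4 = 6.888
  age 2: 0.55 × 11.4 = 6.270
  age 3: 0.48 × 18.8 = 9.024
  age 4: 0.27 × 33.4 = 9.018
  age 5: 0.17 × 57.6 = 9.792
Maximum at age 5 (9.792).

5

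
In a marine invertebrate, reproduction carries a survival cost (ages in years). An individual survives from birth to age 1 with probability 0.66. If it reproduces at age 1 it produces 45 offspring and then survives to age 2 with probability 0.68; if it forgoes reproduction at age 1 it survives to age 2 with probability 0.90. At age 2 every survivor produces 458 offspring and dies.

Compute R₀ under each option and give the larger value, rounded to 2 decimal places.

272.05

breed at age 1: R₀ = 0.66 × (45 + 0.68 × 458) = 0.66 × 356.4400 = 235.2504
delay to age 2: R₀ = 0.66 × (0.90 × 458) = 0.66 × 412.2000 = 272.0520
Higher: delay to age 2 (272.0520).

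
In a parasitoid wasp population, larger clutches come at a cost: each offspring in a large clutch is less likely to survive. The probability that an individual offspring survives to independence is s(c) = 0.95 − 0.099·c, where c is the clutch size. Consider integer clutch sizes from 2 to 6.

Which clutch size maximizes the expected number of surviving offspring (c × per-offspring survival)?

5

Expected surviving offspring = c × s(c):
  c=2: 2 × 0.752 = 1.504
  c=3: 3 × 0.653 = 1.959
  c=4: 4 × 0.554 = 2.216
  c=5: 5 × 0.455 = 2.275
  c=6: 6 × 0.356 = 2.136
Maximum at c = 5 (2.275 surviving offspring).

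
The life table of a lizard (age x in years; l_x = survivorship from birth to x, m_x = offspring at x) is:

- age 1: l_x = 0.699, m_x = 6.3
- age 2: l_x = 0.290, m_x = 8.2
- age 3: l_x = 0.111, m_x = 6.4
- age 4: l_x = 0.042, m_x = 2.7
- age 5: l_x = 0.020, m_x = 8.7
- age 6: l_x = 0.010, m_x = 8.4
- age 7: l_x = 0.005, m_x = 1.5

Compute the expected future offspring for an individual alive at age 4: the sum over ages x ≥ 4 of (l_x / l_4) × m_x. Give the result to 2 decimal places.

9.02

l_4 = 0.042. Conditional survival from age 4 to x is l_x / l_4.
  x=4: (0.042/0.042) × 2.7 = 2.7000
  x=5: (0.020/0.042) × 8.7 = 4.1429
  x=6: (0.010/0.042) × 8.4 = 2.0000
  x=7: (0.005/0.042) × 1.5 = 0.1786
Sum = 2.7000 + 4.1429 + 2.0000 + 0.1786 = 9.0214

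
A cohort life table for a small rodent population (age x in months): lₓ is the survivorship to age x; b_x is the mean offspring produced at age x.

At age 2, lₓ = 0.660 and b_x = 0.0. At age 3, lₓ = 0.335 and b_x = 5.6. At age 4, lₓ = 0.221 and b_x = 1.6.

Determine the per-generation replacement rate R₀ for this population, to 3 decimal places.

2.230

R₀ = Σ lₓ b_x:
  age 2: 0.660 × 0.0 = 0.0000
  age 3: 0.335 × 5.6 = 1.8760
  age 4: 0.221 × 1.6 = 0.3536
R₀ = 0.0000 + 1.8760 + 0.3536 = 2.2296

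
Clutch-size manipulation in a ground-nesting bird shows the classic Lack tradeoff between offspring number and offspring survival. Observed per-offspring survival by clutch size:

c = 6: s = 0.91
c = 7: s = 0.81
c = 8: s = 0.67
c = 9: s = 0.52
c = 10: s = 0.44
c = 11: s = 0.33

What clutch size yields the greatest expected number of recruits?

7

Expected recruits = c × s(c):
  c=6: 6 × 0.91 = 5.460
  c=7: 7 × 0.81 = 5.670
  c=8: 8 × 0.67 = 5.360
  c=9: 9 × 0.52 = 4.680
  c=10: 10 × 0.44 = 4.400
  c=11: 11 × 0.33 = 3.630
Maximum at c = 7 (5.670 recruits).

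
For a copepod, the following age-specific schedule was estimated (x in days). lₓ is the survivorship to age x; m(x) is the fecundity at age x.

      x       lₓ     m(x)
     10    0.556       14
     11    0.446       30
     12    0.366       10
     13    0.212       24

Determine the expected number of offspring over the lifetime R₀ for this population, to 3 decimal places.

R₀ = Σ lₓ m(x):
  age 10: 0.556 × 14 = 7.7840
  age 11: 0.446 × 30 = 13.3800
  age 12: 0.366 × 10 = 3.6600
  age 13: 0.212 × 24 = 5.0880
R₀ = 7.7840 + 13.3800 + 3.6600 + 5.0880 = 29.9120

29.912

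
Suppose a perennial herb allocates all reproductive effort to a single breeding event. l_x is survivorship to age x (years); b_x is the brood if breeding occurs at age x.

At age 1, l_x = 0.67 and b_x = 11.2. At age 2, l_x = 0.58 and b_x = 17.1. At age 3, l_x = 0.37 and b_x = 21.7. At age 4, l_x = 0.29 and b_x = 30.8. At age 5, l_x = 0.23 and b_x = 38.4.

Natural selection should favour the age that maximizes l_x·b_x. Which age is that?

Expected offspring if breeding at age x = l_x × b_x:
  age 1: 0.67 × 11.2 = 7.504
  age 2: 0.58 × 17.1 = 9.918
  age 3: 0.37 × 21.7 = 8.029
  age 4: 0.29 × 30.8 = 8.932
  age 5: 0.23 × 38.4 = 8.832
Maximum at age 2 (9.918).

2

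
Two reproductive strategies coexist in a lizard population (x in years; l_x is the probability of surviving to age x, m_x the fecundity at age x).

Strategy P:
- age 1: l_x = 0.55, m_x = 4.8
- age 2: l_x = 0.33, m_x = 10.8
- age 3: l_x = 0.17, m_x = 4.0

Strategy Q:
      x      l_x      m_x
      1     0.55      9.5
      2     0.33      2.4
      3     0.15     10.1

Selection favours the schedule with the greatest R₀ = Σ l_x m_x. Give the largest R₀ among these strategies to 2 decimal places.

Strategy P: R₀ = 0.55×4.8 + 0.33×10.8 + 0.17×4.0 = 6.8840
Strategy Q: R₀ = 0.55×9.5 + 0.33×2.4 + 0.15×10.1 = 7.5320
Highest R₀: strategy Q with 7.5320.

7.53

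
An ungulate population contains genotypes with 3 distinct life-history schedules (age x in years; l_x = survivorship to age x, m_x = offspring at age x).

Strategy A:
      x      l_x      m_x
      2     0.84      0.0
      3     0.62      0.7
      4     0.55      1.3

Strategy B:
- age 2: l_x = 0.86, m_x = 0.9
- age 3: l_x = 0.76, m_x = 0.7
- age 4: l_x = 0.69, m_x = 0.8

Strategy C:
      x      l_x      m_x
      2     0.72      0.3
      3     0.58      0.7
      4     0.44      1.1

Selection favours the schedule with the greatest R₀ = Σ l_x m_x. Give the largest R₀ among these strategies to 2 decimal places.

1.86

Strategy A: R₀ = 0.84×0.0 + 0.62×0.7 + 0.55×1.3 = 1.1490
Strategy B: R₀ = 0.86×0.9 + 0.76×0.7 + 0.69×0.8 = 1.8580
Strategy C: R₀ = 0.72×0.3 + 0.58×0.7 + 0.44×1.1 = 1.1060
Highest R₀: strategy B with 1.8580.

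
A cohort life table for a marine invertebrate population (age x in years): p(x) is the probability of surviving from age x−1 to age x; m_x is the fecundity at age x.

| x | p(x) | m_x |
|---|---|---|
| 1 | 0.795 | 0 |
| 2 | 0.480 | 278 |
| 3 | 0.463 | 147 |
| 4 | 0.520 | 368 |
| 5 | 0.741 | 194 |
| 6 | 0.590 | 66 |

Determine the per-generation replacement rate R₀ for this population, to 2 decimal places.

181.72

Survivorship from birth: l_x = p_1·p_2·…·p_x.
  l_1 = 0.79500
  l_2 = 0.38160
  l_3 = 0.17668
  l_4 = 0.09187
  l_5 = 0.06808
  l_6 = 0.04017
R₀ = Σ l_x m_x:
  age 1: 0.79500 × 0 = 0.0000
  age 2: 0.38160 × 278 = 106.0848
  age 3: 0.17668 × 147 = 25.9720
  age 4: 0.09187 × 368 = 33.8082
  age 5: 0.06808 × 194 = 13.2075
  age 6: 0.04017 × 66 = 2.6512
R₀ = 0.0000 + 106.0848 + 25.9720 + 33.8082 + 13.2075 + 2.6512 = 181.7237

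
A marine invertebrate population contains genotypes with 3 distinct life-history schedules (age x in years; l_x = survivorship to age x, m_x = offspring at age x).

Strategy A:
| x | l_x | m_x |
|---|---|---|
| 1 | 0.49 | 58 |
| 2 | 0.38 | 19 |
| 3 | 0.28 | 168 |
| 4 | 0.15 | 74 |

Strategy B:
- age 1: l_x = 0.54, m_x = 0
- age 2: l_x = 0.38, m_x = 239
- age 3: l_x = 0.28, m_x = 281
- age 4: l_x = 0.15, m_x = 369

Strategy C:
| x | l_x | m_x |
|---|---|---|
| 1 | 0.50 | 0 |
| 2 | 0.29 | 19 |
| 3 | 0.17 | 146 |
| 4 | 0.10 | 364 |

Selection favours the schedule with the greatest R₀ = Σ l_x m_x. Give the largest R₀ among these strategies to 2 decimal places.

Strategy A: R₀ = 0.49×58 + 0.38×19 + 0.28×168 + 0.15×74 = 93.7800
Strategy B: R₀ = 0.54×0 + 0.38×239 + 0.28×281 + 0.15×369 = 224.8500
Strategy C: R₀ = 0.50×0 + 0.29×19 + 0.17×146 + 0.10×364 = 66.7300
Highest R₀: strategy B with 224.8500.

224.85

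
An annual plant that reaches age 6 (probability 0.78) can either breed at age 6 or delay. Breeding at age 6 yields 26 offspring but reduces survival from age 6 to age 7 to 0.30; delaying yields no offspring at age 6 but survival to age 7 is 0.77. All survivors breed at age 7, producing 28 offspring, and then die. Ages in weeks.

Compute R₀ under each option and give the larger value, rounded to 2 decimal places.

breed at age 6: R₀ = 0.78 × (26 + 0.30 × 28) = 0.78 × 34.4000 = 26.8320
delay to age 7: R₀ = 0.78 × (0.77 × 28) = 0.78 × 21.5600 = 16.8168
Higher: breed at age 6 (26.8320).

26.83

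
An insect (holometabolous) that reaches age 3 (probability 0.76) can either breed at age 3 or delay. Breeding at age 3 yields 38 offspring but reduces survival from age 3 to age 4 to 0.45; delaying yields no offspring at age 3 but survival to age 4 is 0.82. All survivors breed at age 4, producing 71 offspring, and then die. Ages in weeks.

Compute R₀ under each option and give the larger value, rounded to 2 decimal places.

53.16

breed at age 3: R₀ = 0.76 × (38 + 0.45 × 71) = 0.76 × 69.9500 = 53.1620
delay to age 4: R₀ = 0.76 × (0.82 × 71) = 0.76 × 58.2200 = 44.2472
Higher: breed at age 3 (53.1620).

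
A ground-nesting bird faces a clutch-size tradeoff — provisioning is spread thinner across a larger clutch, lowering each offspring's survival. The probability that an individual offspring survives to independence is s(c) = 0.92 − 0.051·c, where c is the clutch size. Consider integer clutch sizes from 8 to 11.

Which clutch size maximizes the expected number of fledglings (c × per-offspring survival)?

Expected fledglings = c × s(c):
  c=8: 8 × 0.512 = 4.096
  c=9: 9 × 0.461 = 4.149
  c=10: 10 × 0.410 = 4.100
  c=11: 11 × 0.359 = 3.949
Maximum at c = 9 (4.149 fledglings).

9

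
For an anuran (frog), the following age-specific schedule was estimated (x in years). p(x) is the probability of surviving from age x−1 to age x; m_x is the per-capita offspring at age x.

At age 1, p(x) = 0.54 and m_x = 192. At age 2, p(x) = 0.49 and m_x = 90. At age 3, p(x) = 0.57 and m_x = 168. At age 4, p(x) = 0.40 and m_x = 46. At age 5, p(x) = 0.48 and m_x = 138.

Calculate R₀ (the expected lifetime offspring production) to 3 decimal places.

159.603

Survivorship from birth: l_x = p_1·p_2·…·p_x.
  l_1 = 0.54000
  l_2 = 0.26460
  l_3 = 0.15082
  l_4 = 0.06033
  l_5 = 0.02896
R₀ = Σ l_x m_x:
  age 1: 0.54000 × 192 = 103.6800
  age 2: 0.26460 × 90 = 23.8140
  age 3: 0.15082 × 168 = 25.3378
  age 4: 0.06033 × 46 = 2.7752
  age 5: 0.02896 × 138 = 3.9965
R₀ = 103.6800 + 23.8140 + 25.3378 + 2.7752 + 3.9965 = 159.6034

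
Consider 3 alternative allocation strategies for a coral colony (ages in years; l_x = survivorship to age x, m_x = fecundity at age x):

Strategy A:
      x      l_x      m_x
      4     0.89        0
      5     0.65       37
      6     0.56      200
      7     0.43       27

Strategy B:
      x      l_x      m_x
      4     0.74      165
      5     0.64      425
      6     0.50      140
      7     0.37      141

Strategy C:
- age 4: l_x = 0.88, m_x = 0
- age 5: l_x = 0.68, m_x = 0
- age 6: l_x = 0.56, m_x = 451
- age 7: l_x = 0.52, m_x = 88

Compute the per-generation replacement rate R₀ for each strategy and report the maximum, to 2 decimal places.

516.27

Strategy A: R₀ = 0.89×0 + 0.65×37 + 0.56×200 + 0.43×27 = 147.6600
Strategy B: R₀ = 0.74×165 + 0.64×425 + 0.50×140 + 0.37×141 = 516.2700
Strategy C: R₀ = 0.88×0 + 0.68×0 + 0.56×451 + 0.52×88 = 298.3200
Highest R₀: strategy B with 516.2700.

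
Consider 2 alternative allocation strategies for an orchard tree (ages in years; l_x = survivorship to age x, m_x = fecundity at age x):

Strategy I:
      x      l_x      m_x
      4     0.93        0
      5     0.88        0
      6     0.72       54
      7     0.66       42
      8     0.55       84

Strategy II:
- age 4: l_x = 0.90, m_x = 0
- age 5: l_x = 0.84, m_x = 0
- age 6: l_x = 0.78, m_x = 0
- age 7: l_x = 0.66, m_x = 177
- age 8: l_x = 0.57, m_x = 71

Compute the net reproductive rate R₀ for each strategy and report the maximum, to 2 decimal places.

Strategy I: R₀ = 0.93×0 + 0.88×0 + 0.72×54 + 0.66×42 + 0.55×84 = 112.8000
Strategy II: R₀ = 0.90×0 + 0.84×0 + 0.78×0 + 0.66×177 + 0.57×71 = 157.2900
Highest R₀: strategy II with 157.2900.

157.29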